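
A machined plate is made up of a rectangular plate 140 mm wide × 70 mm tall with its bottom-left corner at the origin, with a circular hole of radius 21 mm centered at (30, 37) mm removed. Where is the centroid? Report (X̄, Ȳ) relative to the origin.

X̄ = 76.59 mm, Ȳ = 34.67 mm

plate: A = 140 × 70 = 9800.00, centroid at (70.00, 35.00).
hole: A = −π·21² = -1385.44, centroid at (30.00, 37.00).
ΣA = 8414.56 mm²
ΣAX̄ = (9800.00)(70.00) + (-1385.44)(30.00) = 644436.73 mm³
ΣAȲ = (9800.00)(35.00) + (-1385.44)(37.00) = 291738.63 mm³
X̄ = 644436.73 / 8414.56 = 76.59 mm
Ȳ = 291738.63 / 8414.56 = 34.67 mm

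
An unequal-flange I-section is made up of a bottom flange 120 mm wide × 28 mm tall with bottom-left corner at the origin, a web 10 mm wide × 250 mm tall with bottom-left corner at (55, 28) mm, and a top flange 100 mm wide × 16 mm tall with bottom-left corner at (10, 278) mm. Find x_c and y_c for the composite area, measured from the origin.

x_c = 60.00 mm, y_c = 118.92 mm

bottom flange: A = 120 × 28 = 3360.00, centroid at (60.00, 14.00).
web: A = 10 × 250 = 2500.00, centroid at (60.00, 153.00).
top flange: A = 100 × 16 = 1600.00, centroid at (60.00, 286.00).
ΣA = 7460.00 mm², ΣAx_c = 447600.00 mm³, ΣAy_c = 887140.00 mm³.
x_c = 447600.00/7460.00 = 60.00 mm; y_c = 887140.00/7460.00 = 118.92 mm.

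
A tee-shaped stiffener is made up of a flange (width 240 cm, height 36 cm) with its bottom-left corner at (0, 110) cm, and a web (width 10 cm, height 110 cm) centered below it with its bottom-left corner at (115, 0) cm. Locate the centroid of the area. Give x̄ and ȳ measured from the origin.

web: A = 10 × 110 = 1100.00, centroid at (120.00, 55.00).
flange: A = 240 × 36 = 8640.00, centroid at (120.00, 128.00).
ΣA = 9740.00 cm², ΣAx̄ = 1168800.00 cm³, ΣAȳ = 1166420.00 cm³.
x̄ = 1168800.00/9740.00 = 120.00 cm; ȳ = 1166420.00/9740.00 = 119.76 cm.

x̄ = 120.00 cm, ȳ = 119.76 cm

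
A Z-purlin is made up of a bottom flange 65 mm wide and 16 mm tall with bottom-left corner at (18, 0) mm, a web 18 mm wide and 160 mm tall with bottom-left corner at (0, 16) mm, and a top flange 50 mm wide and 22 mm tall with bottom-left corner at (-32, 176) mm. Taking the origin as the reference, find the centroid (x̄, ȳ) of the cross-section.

x̄ = 14.09 mm, ȳ = 97.71 mm

Part | A | x̄ᵢ | ȳᵢ | A·x̄ᵢ | A·ȳᵢ
bottom flange | 1040.00 | 50.50 | 8.00 | 52520.00 | 8320.00
web | 2880.00 | 9.00 | 96.00 | 25920.00 | 276480.00
top flange | 1100.00 | -7.00 | 187.00 | -7700.00 | 205700.00
Σ | 5020.00 |  |  | 70740.00 | 490500.00
x̄ = 70740.00 / 5020.00 = 14.09 mm
ȳ = 490500.00 / 5020.00 = 97.71 mm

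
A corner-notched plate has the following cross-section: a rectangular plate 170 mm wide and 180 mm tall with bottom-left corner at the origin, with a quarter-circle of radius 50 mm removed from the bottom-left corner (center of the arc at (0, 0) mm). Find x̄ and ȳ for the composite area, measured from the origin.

x̄ = 89.37 mm, ȳ = 94.72 mm

plate: A = 170 × 180 = 30600.00, centroid at (85.00, 90.00).
removed quarter-circle: A = −¼π·50² = -1963.50, centroid at (21.22, 21.22).
ΣA = 28636.50 mm²
ΣAx̄ = (30600.00)(85.00) + (-1963.50)(21.22) = 2559333.33 mm³
ΣAȳ = (30600.00)(90.00) + (-1963.50)(21.22) = 2712333.33 mm³
x̄ = 2559333.33 / 28636.50 = 89.37 mm
ȳ = 2712333.33 / 28636.50 = 94.72 mm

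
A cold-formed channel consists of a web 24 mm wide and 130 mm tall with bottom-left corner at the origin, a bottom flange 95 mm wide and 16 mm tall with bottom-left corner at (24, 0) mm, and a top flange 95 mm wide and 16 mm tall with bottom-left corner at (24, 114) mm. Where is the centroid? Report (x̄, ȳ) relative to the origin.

Part | A | x̄ᵢ | ȳᵢ | A·x̄ᵢ | A·ȳᵢ
web | 3120.00 | 12.00 | 65.00 | 37440.00 | 202800.00
bottom flange | 1520.00 | 71.50 | 8.00 | 108680.00 | 12160.00
top flange | 1520.00 | 71.50 | 122.00 | 108680.00 | 185440.00
Σ | 6160.00 |  |  | 254800.00 | 400400.00
x̄ = 254800.00 / 6160.00 = 41.36 mm
ȳ = 400400.00 / 6160.00 = 65.00 mm

x̄ = 41.36 mm, ȳ = 65.00 mm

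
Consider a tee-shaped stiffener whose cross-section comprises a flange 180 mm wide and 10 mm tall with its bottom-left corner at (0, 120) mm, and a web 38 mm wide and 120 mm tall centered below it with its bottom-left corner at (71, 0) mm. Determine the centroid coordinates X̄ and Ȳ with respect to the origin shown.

X̄ = 90.00 mm, Ȳ = 78.40 mm

web: A = 38 × 120 = 4560.00, centroid at (90.00, 60.00).
flange: A = 180 × 10 = 1800.00, centroid at (90.00, 125.00).
ΣA = 6360.00 mm², ΣAX̄ = 572400.00 mm³, ΣAȲ = 498600.00 mm³.
X̄ = 572400.00/6360.00 = 90.00 mm; Ȳ = 498600.00/6360.00 = 78.40 mm.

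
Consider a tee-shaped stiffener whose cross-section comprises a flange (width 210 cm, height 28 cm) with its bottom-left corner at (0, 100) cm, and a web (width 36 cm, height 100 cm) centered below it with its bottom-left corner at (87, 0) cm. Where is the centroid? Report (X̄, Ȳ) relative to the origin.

Part | A | x̄ᵢ | ȳᵢ | A·x̄ᵢ | A·ȳᵢ
web | 3600.00 | 105.00 | 50.00 | 378000.00 | 180000.00
flange | 5880.00 | 105.00 | 114.00 | 617400.00 | 670320.00
Σ | 9480.00 |  |  | 995400.00 | 850320.00
X̄ = 995400.00 / 9480.00 = 105.00 cm
Ȳ = 850320.00 / 9480.00 = 89.70 cm

X̄ = 105.00 cm, Ȳ = 89.70 cm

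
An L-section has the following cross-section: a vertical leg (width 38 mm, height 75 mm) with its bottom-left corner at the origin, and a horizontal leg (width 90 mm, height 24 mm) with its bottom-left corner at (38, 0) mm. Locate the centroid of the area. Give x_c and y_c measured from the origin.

x_c = 46.59 mm, y_c = 26.51 mm

vertical leg: A = 38 × 75 = 2850.00, centroid at (19.00, 37.50).
horizontal leg: A = 90 × 24 = 2160.00, centroid at (83.00, 12.00).
ΣA = 5010.00 mm²
ΣAx_c = (2850.00)(19.00) + (2160.00)(83.00) = 233430.00 mm³
ΣAy_c = (2850.00)(37.50) + (2160.00)(12.00) = 132795.00 mm³
x_c = 233430.00 / 5010.00 = 46.59 mm
y_c = 132795.00 / 5010.00 = 26.51 mm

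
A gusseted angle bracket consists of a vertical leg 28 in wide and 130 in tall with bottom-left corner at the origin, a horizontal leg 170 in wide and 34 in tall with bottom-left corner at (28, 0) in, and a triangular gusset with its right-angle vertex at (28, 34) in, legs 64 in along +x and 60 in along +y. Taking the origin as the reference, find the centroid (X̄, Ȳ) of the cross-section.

vertical leg: A = 28 × 130 = 3640.00, centroid at (14.00, 65.00).
horizontal leg: A = 170 × 34 = 5780.00, centroid at (113.00, 17.00).
gusset: A = ½·64·60 = 1920.00, centroid at (49.33, 54.00).
ΣA = 11340.00 in², ΣAX̄ = 798820.00 in³, ΣAȲ = 438540.00 in³.
X̄ = 798820.00/11340.00 = 70.44 in; Ȳ = 438540.00/11340.00 = 38.67 in.

X̄ = 70.44 in, Ȳ = 38.67 in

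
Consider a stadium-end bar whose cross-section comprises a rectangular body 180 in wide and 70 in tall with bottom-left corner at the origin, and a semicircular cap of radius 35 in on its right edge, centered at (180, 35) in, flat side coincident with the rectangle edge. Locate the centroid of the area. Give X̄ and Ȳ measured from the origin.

X̄ = 103.89 in, Ȳ = 35.00 in

Part | A | x̄ᵢ | ȳᵢ | A·x̄ᵢ | A·ȳᵢ
rectangular body | 12600.00 | 90.00 | 35.00 | 1134000.00 | 441000.00
semicircular end | 1924.23 | 194.85 | 35.00 | 374943.92 | 67347.89
Σ | 14524.23 |  |  | 1508943.92 | 508347.89
X̄ = 1508943.92 / 14524.23 = 103.89 in
Ȳ = 508347.89 / 14524.23 = 35.00 in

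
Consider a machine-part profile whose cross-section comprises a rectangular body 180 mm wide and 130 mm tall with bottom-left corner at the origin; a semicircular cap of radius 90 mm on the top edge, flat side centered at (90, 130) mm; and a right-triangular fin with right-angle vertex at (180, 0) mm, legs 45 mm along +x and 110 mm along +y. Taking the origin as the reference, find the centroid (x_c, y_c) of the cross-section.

rectangular body: A = 180 × 130 = 23400.00, centroid at (90.00, 65.00).
semicircular top: A = ½π·90² = 12723.45, centroid at (90.00, 168.20).
triangular fin: A = ½·45·110 = 2475.00, centroid at (195.00, 36.67).
ΣA = 38598.45 mm², ΣAx_c = 3733735.52 mm³, ΣAy_c = 3751798.53 mm³.
x_c = 3733735.52/38598.45 = 96.73 mm; y_c = 3751798.53/38598.45 = 97.20 mm.

x_c = 96.73 mm, y_c = 97.20 mm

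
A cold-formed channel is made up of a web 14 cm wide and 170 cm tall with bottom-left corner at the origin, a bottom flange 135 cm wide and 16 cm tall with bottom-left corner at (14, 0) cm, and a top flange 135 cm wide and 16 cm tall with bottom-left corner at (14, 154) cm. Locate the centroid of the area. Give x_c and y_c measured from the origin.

Part | A | x̄ᵢ | ȳᵢ | A·x̄ᵢ | A·ȳᵢ
web | 2380.00 | 7.00 | 85.00 | 16660.00 | 202300.00
bottom flange | 2160.00 | 81.50 | 8.00 | 176040.00 | 17280.00
top flange | 2160.00 | 81.50 | 162.00 | 176040.00 | 349920.00
Σ | 6700.00 |  |  | 368740.00 | 569500.00
x_c = 368740.00 / 6700.00 = 55.04 cm
y_c = 569500.00 / 6700.00 = 85.00 cm

x_c = 55.04 cm, y_c = 85.00 cm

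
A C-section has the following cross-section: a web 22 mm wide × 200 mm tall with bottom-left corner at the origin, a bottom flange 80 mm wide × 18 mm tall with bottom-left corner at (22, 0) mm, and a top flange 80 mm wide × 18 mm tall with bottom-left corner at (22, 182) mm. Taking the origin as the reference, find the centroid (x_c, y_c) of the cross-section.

x_c = 31.18 mm, y_c = 100.00 mm

web: A = 22 × 200 = 4400.00, centroid at (11.00, 100.00).
bottom flange: A = 80 × 18 = 1440.00, centroid at (62.00, 9.00).
top flange: A = 80 × 18 = 1440.00, centroid at (62.00, 191.00).
ΣA = 7280.00 mm², ΣAx_c = 226960.00 mm³, ΣAy_c = 728000.00 mm³.
x_c = 226960.00/7280.00 = 31.18 mm; y_c = 728000.00/7280.00 = 100.00 mm.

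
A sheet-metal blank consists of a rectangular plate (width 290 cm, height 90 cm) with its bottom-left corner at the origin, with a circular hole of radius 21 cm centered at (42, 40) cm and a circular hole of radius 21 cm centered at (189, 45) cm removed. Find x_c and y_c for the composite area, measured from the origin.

x_c = 148.50 cm, y_c = 45.30 cm

plate: A = 290 × 90 = 26100.00, centroid at (145.00, 45.00).
hole 1: A = −π·21² = -1385.44, centroid at (42.00, 40.00).
hole 2: A = −π·21² = -1385.44, centroid at (189.00, 45.00).
ΣA = 23329.12 cm², ΣAx_c = 3464462.81 cm³, ΣAy_c = 1056737.40 cm³.
x_c = 3464462.81/23329.12 = 148.50 cm; y_c = 1056737.40/23329.12 = 45.30 cm.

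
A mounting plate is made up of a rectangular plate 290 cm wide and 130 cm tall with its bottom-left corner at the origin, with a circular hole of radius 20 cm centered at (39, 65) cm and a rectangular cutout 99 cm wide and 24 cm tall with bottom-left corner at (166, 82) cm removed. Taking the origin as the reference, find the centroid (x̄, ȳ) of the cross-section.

plate: A = 290 × 130 = 37700.00, centroid at (145.00, 65.00).
hole 1: A = −π·20² = -1256.64, centroid at (39.00, 65.00).
hole 2: A = −(99 × 24) = -2376.00, centroid at (215.50, 94.00).
ΣA = 34067.36 cm², ΣAx̄ = 4905463.15 cm³, ΣAȳ = 2145474.59 cm³.
x̄ = 4905463.15/34067.36 = 143.99 cm; ȳ = 2145474.59/34067.36 = 62.98 cm.

x̄ = 143.99 cm, ȳ = 62.98 cm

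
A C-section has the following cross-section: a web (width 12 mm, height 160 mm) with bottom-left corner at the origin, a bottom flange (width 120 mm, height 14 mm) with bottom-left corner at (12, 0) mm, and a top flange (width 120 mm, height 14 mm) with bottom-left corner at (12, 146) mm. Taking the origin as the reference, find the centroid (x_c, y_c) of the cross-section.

Part | A | x̄ᵢ | ȳᵢ | A·x̄ᵢ | A·ȳᵢ
web | 1920.00 | 6.00 | 80.00 | 11520.00 | 153600.00
bottom flange | 1680.00 | 72.00 | 7.00 | 120960.00 | 11760.00
top flange | 1680.00 | 72.00 | 153.00 | 120960.00 | 257040.00
Σ | 5280.00 |  |  | 253440.00 | 422400.00
x_c = 253440.00 / 5280.00 = 48.00 mm
y_c = 422400.00 / 5280.00 = 80.00 mm

x_c = 48.00 mm, y_c = 80.00 mm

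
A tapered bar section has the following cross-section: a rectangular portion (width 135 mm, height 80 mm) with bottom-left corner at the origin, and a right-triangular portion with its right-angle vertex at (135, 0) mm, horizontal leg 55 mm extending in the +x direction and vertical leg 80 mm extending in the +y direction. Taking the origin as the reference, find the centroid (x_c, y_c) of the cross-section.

x_c = 82.03 mm, y_c = 37.74 mm

rectangular portion: A = 135 × 80 = 10800.00, centroid at (67.50, 40.00).
triangular portion: A = ½·55·80 = 2200.00, centroid at (153.33, 26.67).
ΣA = 13000.00 mm², ΣAx_c = 1066333.33 mm³, ΣAy_c = 490666.67 mm³.
x_c = 1066333.33/13000.00 = 82.03 mm; y_c = 490666.67/13000.00 = 37.74 mm.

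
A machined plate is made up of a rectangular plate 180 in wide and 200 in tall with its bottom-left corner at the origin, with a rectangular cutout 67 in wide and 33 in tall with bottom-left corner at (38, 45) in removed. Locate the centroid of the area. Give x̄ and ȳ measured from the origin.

x̄ = 91.21 in, ȳ = 102.52 in

plate: A = 180 × 200 = 36000.00, centroid at (90.00, 100.00).
hole: A = −(67 × 33) = -2211.00, centroid at (71.50, 61.50).
ΣA = 33789.00 in², ΣAx̄ = 3081913.50 in³, ΣAȳ = 3464023.50 in³.
x̄ = 3081913.50/33789.00 = 91.21 in; ȳ = 3464023.50/33789.00 = 102.52 in.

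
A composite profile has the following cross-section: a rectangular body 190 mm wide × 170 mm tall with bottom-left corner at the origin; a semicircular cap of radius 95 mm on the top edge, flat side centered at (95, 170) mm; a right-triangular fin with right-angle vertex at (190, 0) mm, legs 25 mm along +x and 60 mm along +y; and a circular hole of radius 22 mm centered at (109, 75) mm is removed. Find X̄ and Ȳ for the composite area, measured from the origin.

rectangular body: A = 190 × 170 = 32300.00, centroid at (95.00, 85.00).
semicircular top: A = ½π·95² = 14176.44, centroid at (95.00, 210.32).
triangular fin: A = ½·25·60 = 750.00, centroid at (198.33, 20.00).
hole: A = −π·22² = -1520.53, centroid at (109.00, 75.00).
ΣA = 45705.91 mm²
ΣAX̄ = (32300.00)(95.00) + (14176.44)(95.00) + (750.00)(198.33) + (-1520.53)(109.00) = 4398273.64 mm³
ΣAȲ = (32300.00)(85.00) + (14176.44)(210.32) + (750.00)(20.00) + (-1520.53)(75.00) = 5628037.78 mm³
X̄ = 4398273.64 / 45705.91 = 96.23 mm
Ȳ = 5628037.78 / 45705.91 = 123.14 mm

X̄ = 96.23 mm, Ȳ = 123.14 mm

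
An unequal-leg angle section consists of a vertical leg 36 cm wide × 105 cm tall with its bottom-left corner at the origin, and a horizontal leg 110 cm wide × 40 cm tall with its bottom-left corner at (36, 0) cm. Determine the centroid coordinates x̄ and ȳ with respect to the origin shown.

Part | A | x̄ᵢ | ȳᵢ | A·x̄ᵢ | A·ȳᵢ
vertical leg | 3780.00 | 18.00 | 52.50 | 68040.00 | 198450.00
horizontal leg | 4400.00 | 91.00 | 20.00 | 400400.00 | 88000.00
Σ | 8180.00 |  |  | 468440.00 | 286450.00
x̄ = 468440.00 / 8180.00 = 57.27 cm
ȳ = 286450.00 / 8180.00 = 35.02 cm

x̄ = 57.27 cm, ȳ = 35.02 cm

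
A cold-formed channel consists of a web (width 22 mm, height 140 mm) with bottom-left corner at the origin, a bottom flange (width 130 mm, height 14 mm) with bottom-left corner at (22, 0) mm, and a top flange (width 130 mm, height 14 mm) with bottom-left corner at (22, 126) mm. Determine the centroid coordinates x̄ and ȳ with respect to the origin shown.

Part | A | x̄ᵢ | ȳᵢ | A·x̄ᵢ | A·ȳᵢ
web | 3080.00 | 11.00 | 70.00 | 33880.00 | 215600.00
bottom flange | 1820.00 | 87.00 | 7.00 | 158340.00 | 12740.00
top flange | 1820.00 | 87.00 | 133.00 | 158340.00 | 242060.00
Σ | 6720.00 |  |  | 350560.00 | 470400.00
x̄ = 350560.00 / 6720.00 = 52.17 mm
ȳ = 470400.00 / 6720.00 = 70.00 mm

x̄ = 52.17 mm, ȳ = 70.00 mm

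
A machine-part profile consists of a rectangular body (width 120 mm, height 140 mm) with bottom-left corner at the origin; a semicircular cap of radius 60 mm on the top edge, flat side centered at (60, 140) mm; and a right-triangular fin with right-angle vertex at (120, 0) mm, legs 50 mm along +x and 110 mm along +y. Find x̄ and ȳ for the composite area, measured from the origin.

Part | A | x̄ᵢ | ȳᵢ | A·x̄ᵢ | A·ȳᵢ
rectangular body | 16800.00 | 60.00 | 70.00 | 1008000.00 | 1176000.00
semicircular top | 5654.87 | 60.00 | 165.46 | 339292.01 | 935681.35
triangular fin | 2750.00 | 136.67 | 36.67 | 375833.33 | 100833.33
Σ | 25204.87 |  |  | 1723125.34 | 2212514.68
x̄ = 1723125.34 / 25204.87 = 68.36 mm
ȳ = 2212514.68 / 25204.87 = 87.78 mm

x̄ = 68.36 mm, ȳ = 87.78 mm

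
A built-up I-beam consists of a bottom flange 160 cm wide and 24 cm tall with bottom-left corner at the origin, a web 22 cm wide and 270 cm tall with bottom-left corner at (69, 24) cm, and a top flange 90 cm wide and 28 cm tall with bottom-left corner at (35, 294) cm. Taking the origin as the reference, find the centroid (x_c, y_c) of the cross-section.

x_c = 80.00 cm, y_c = 143.63 cm

bottom flange: A = 160 × 24 = 3840.00, centroid at (80.00, 12.00).
web: A = 22 × 270 = 5940.00, centroid at (80.00, 159.00).
top flange: A = 90 × 28 = 2520.00, centroid at (80.00, 308.00).
ΣA = 12300.00 cm², ΣAx_c = 984000.00 cm³, ΣAy_c = 1766700.00 cm³.
x_c = 984000.00/12300.00 = 80.00 cm; y_c = 1766700.00/12300.00 = 143.63 cm.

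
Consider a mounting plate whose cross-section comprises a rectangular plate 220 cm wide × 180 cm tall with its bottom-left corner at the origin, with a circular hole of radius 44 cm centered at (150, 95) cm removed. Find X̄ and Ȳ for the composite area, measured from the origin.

X̄ = 102.74 cm, Ȳ = 89.09 cm

plate: A = 220 × 180 = 39600.00, centroid at (110.00, 90.00).
hole: A = −π·44² = -6082.12, centroid at (150.00, 95.00).
ΣA = 33517.88 cm², ΣAX̄ = 3443681.49 cm³, ΣAȲ = 2986198.28 cm³.
X̄ = 3443681.49/33517.88 = 102.74 cm; Ȳ = 2986198.28/33517.88 = 89.09 cm.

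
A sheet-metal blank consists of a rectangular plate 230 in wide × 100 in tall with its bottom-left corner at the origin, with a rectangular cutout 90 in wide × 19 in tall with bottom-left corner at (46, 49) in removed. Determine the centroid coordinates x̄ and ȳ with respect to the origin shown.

x̄ = 116.93 in, ȳ = 49.32 in

plate: A = 230 × 100 = 23000.00, centroid at (115.00, 50.00).
hole: A = −(90 × 19) = -1710.00, centroid at (91.00, 58.50).
ΣA = 21290.00 in²
ΣAx̄ = (23000.00)(115.00) + (-1710.00)(91.00) = 2489390.00 in³
ΣAȳ = (23000.00)(50.00) + (-1710.00)(58.50) = 1049965.00 in³
x̄ = 2489390.00 / 21290.00 = 116.93 in
ȳ = 1049965.00 / 21290.00 = 49.32 in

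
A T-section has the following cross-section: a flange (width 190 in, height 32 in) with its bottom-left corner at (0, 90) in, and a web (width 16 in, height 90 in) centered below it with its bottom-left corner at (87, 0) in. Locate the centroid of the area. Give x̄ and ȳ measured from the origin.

x̄ = 95.00 in, ȳ = 94.32 in

Part | A | x̄ᵢ | ȳᵢ | A·x̄ᵢ | A·ȳᵢ
web | 1440.00 | 95.00 | 45.00 | 136800.00 | 64800.00
flange | 6080.00 | 95.00 | 106.00 | 577600.00 | 644480.00
Σ | 7520.00 |  |  | 714400.00 | 709280.00
x̄ = 714400.00 / 7520.00 = 95.00 in
ȳ = 709280.00 / 7520.00 = 94.32 in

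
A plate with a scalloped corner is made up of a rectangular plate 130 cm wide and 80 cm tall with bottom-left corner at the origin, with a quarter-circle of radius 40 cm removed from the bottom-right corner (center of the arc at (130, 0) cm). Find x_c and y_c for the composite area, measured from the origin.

x_c = 58.40 cm, y_c = 43.16 cm

Part | A | x̄ᵢ | ȳᵢ | A·x̄ᵢ | A·ȳᵢ
plate | 10400.00 | 65.00 | 40.00 | 676000.00 | 416000.00
removed quarter-circle | -1256.64 | 113.02 | 16.98 | -142029.48 | -21333.33
Σ | 9143.36 |  |  | 533970.52 | 394666.67
x_c = 533970.52 / 9143.36 = 58.40 cm
y_c = 394666.67 / 9143.36 = 43.16 cm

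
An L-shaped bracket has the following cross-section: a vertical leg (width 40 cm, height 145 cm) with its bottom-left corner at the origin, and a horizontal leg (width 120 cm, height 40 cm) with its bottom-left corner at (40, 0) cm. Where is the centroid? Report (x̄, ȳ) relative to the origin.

vertical leg: A = 40 × 145 = 5800.00, centroid at (20.00, 72.50).
horizontal leg: A = 120 × 40 = 4800.00, centroid at (100.00, 20.00).
ΣA = 10600.00 cm², ΣAx̄ = 596000.00 cm³, ΣAȳ = 516500.00 cm³.
x̄ = 596000.00/10600.00 = 56.23 cm; ȳ = 516500.00/10600.00 = 48.73 cm.

x̄ = 56.23 cm, ȳ = 48.73 cm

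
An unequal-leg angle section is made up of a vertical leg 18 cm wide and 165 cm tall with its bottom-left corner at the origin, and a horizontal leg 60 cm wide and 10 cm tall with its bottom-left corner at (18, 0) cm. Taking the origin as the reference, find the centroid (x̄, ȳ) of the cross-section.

vertical leg: A = 18 × 165 = 2970.00, centroid at (9.00, 82.50).
horizontal leg: A = 60 × 10 = 600.00, centroid at (48.00, 5.00).
ΣA = 3570.00 cm², ΣAx̄ = 55530.00 cm³, ΣAȳ = 248025.00 cm³.
x̄ = 55530.00/3570.00 = 15.55 cm; ȳ = 248025.00/3570.00 = 69.47 cm.

x̄ = 15.55 cm, ȳ = 69.47 cm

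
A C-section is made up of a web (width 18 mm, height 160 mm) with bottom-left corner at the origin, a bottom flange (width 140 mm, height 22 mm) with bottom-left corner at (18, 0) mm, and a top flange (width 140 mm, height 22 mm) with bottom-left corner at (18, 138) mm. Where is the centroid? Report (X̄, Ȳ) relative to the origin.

web: A = 18 × 160 = 2880.00, centroid at (9.00, 80.00).
bottom flange: A = 140 × 22 = 3080.00, centroid at (88.00, 11.00).
top flange: A = 140 × 22 = 3080.00, centroid at (88.00, 149.00).
ΣA = 9040.00 mm²
ΣAX̄ = (2880.00)(9.00) + (3080.00)(88.00) + (3080.00)(88.00) = 568000.00 mm³
ΣAȲ = (2880.00)(80.00) + (3080.00)(11.00) + (3080.00)(149.00) = 723200.00 mm³
X̄ = 568000.00 / 9040.00 = 62.83 mm
Ȳ = 723200.00 / 9040.00 = 80.00 mm

X̄ = 62.83 mm, Ȳ = 80.00 mm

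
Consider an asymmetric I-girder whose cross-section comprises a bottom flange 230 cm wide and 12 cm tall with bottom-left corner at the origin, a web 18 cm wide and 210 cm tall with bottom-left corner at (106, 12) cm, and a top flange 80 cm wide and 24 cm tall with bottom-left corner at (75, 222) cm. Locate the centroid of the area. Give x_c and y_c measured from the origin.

x_c = 115.00 cm, y_c = 107.34 cm

Part | A | x̄ᵢ | ȳᵢ | A·x̄ᵢ | A·ȳᵢ
bottom flange | 2760.00 | 115.00 | 6.00 | 317400.00 | 16560.00
web | 3780.00 | 115.00 | 117.00 | 434700.00 | 442260.00
top flange | 1920.00 | 115.00 | 234.00 | 220800.00 | 449280.00
Σ | 8460.00 |  |  | 972900.00 | 908100.00
x_c = 972900.00 / 8460.00 = 115.00 cm
y_c = 908100.00 / 8460.00 = 107.34 cm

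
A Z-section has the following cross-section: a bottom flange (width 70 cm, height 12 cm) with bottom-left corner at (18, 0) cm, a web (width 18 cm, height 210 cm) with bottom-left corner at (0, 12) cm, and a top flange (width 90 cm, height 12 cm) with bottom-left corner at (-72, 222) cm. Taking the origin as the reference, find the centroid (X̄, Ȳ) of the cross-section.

X̄ = 8.66 cm, Ȳ = 121.67 cm

bottom flange: A = 70 × 12 = 840.00, centroid at (53.00, 6.00).
web: A = 18 × 210 = 3780.00, centroid at (9.00, 117.00).
top flange: A = 90 × 12 = 1080.00, centroid at (-27.00, 228.00).
ΣA = 5700.00 cm², ΣAX̄ = 49380.00 cm³, ΣAȲ = 693540.00 cm³.
X̄ = 49380.00/5700.00 = 8.66 cm; Ȳ = 693540.00/5700.00 = 121.67 cm.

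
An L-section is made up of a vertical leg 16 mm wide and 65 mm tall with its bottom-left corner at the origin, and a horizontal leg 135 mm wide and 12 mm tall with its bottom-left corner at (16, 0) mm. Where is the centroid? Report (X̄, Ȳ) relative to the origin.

Part | A | x̄ᵢ | ȳᵢ | A·x̄ᵢ | A·ȳᵢ
vertical leg | 1040.00 | 8.00 | 32.50 | 8320.00 | 33800.00
horizontal leg | 1620.00 | 83.50 | 6.00 | 135270.00 | 9720.00
Σ | 2660.00 |  |  | 143590.00 | 43520.00
X̄ = 143590.00 / 2660.00 = 53.98 mm
Ȳ = 43520.00 / 2660.00 = 16.36 mm

X̄ = 53.98 mm, Ȳ = 16.36 mm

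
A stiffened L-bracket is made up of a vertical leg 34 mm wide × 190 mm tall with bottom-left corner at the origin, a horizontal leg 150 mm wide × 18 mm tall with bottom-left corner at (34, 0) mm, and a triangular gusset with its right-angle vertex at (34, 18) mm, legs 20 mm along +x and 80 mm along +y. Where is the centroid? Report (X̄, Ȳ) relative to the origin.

vertical leg: A = 34 × 190 = 6460.00, centroid at (17.00, 95.00).
horizontal leg: A = 150 × 18 = 2700.00, centroid at (109.00, 9.00).
gusset: A = ½·20·80 = 800.00, centroid at (40.67, 44.67).
ΣA = 9960.00 mm², ΣAX̄ = 436653.33 mm³, ΣAȲ = 673733.33 mm³.
X̄ = 436653.33/9960.00 = 43.84 mm; Ȳ = 673733.33/9960.00 = 67.64 mm.

X̄ = 43.84 mm, Ȳ = 67.64 mm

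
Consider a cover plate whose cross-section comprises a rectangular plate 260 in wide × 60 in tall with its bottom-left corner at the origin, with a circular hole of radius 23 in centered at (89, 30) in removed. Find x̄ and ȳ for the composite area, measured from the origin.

x̄ = 134.89 in, ȳ = 30.00 in

plate: A = 260 × 60 = 15600.00, centroid at (130.00, 30.00).
hole: A = −π·23² = -1661.90, centroid at (89.00, 30.00).
ΣA = 13938.10 in², ΣAx̄ = 1880090.68 in³, ΣAȳ = 418142.92 in³.
x̄ = 1880090.68/13938.10 = 134.89 in; ȳ = 418142.92/13938.10 = 30.00 in.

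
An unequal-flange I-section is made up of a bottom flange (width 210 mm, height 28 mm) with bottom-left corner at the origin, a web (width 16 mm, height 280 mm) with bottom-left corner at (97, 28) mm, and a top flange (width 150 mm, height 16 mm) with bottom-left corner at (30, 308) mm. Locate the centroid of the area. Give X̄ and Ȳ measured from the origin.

X̄ = 105.00 mm, Ȳ = 124.87 mm

bottom flange: A = 210 × 28 = 5880.00, centroid at (105.00, 14.00).
web: A = 16 × 280 = 4480.00, centroid at (105.00, 168.00).
top flange: A = 150 × 16 = 2400.00, centroid at (105.00, 316.00).
ΣA = 12760.00 mm², ΣAX̄ = 1339800.00 mm³, ΣAȲ = 1593360.00 mm³.
X̄ = 1339800.00/12760.00 = 105.00 mm; Ȳ = 1593360.00/12760.00 = 124.87 mm.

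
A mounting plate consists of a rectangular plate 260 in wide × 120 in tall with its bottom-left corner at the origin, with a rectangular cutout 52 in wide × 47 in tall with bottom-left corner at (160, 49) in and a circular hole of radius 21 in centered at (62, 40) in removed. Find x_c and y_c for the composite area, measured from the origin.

plate: A = 260 × 120 = 31200.00, centroid at (130.00, 60.00).
hole 1: A = −(52 × 47) = -2444.00, centroid at (186.00, 72.50).
hole 2: A = −π·21² = -1385.44, centroid at (62.00, 40.00).
ΣA = 27370.56 in²
ΣAx_c = (31200.00)(130.00) + (-2444.00)(186.00) + (-1385.44)(62.00) = 3515518.57 in³
ΣAy_c = (31200.00)(60.00) + (-2444.00)(72.50) + (-1385.44)(40.00) = 1639392.31 in³
x_c = 3515518.57 / 27370.56 = 128.44 in
y_c = 1639392.31 / 27370.56 = 59.90 in

x_c = 128.44 in, y_c = 59.90 in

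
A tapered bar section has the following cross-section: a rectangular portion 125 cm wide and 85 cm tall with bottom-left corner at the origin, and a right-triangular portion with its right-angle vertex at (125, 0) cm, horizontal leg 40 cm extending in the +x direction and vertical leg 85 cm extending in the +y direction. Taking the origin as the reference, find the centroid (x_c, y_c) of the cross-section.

x_c = 72.96 cm, y_c = 40.55 cm

rectangular portion: A = 125 × 85 = 10625.00, centroid at (62.50, 42.50).
triangular portion: A = ½·40·85 = 1700.00, centroid at (138.33, 28.33).
ΣA = 12325.00 cm²
ΣAx_c = (10625.00)(62.50) + (1700.00)(138.33) = 899229.17 cm³
ΣAy_c = (10625.00)(42.50) + (1700.00)(28.33) = 499729.17 cm³
x_c = 899229.17 / 12325.00 = 72.96 cm
y_c = 499729.17 / 12325.00 = 40.55 cm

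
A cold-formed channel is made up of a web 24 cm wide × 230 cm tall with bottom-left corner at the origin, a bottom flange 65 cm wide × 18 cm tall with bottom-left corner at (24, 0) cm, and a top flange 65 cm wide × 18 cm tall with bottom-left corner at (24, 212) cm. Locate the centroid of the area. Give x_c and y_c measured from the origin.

Part | A | x̄ᵢ | ȳᵢ | A·x̄ᵢ | A·ȳᵢ
web | 5520.00 | 12.00 | 115.00 | 66240.00 | 634800.00
bottom flange | 1170.00 | 56.50 | 9.00 | 66105.00 | 10530.00
top flange | 1170.00 | 56.50 | 221.00 | 66105.00 | 258570.00
Σ | 7860.00 |  |  | 198450.00 | 903900.00
x_c = 198450.00 / 7860.00 = 25.25 cm
y_c = 903900.00 / 7860.00 = 115.00 cm

x_c = 25.25 cm, y_c = 115.00 cm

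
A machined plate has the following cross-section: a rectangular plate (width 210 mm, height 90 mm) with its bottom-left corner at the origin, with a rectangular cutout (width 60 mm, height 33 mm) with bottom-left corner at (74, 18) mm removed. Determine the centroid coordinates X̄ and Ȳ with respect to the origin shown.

plate: A = 210 × 90 = 18900.00, centroid at (105.00, 45.00).
hole: A = −(60 × 33) = -1980.00, centroid at (104.00, 34.50).
ΣA = 16920.00 mm², ΣAX̄ = 1778580.00 mm³, ΣAȲ = 782190.00 mm³.
X̄ = 1778580.00/16920.00 = 105.12 mm; Ȳ = 782190.00/16920.00 = 46.23 mm.

X̄ = 105.12 mm, Ȳ = 46.23 mm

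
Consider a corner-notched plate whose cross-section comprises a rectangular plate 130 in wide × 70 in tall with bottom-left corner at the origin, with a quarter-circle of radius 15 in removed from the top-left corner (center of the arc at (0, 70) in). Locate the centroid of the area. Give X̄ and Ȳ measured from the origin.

plate: A = 130 × 70 = 9100.00, centroid at (65.00, 35.00).
removed quarter-circle: A = −¼π·15² = -176.71, centroid at (6.37, 63.63).
ΣA = 8923.29 in², ΣAX̄ = 590375.00 in³, ΣAȲ = 307254.98 in³.
X̄ = 590375.00/8923.29 = 66.16 in; Ȳ = 307254.98/8923.29 = 34.43 in.

X̄ = 66.16 in, Ȳ = 34.43 in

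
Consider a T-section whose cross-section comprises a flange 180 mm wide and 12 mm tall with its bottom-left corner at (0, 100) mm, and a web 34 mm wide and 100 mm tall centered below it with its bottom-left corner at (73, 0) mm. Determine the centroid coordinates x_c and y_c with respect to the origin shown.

x_c = 90.00 mm, y_c = 71.76 mm

web: A = 34 × 100 = 3400.00, centroid at (90.00, 50.00).
flange: A = 180 × 12 = 2160.00, centroid at (90.00, 106.00).
ΣA = 5560.00 mm²
ΣAx_c = (3400.00)(90.00) + (2160.00)(90.00) = 500400.00 mm³
ΣAy_c = (3400.00)(50.00) + (2160.00)(106.00) = 398960.00 mm³
x_c = 500400.00 / 5560.00 = 90.00 mm
y_c = 398960.00 / 5560.00 = 71.76 mm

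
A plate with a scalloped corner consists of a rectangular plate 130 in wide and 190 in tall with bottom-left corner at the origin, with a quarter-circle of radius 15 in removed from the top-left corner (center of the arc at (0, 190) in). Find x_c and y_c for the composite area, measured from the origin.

plate: A = 130 × 190 = 24700.00, centroid at (65.00, 95.00).
removed quarter-circle: A = −¼π·15² = -176.71, centroid at (6.37, 183.63).
ΣA = 24523.29 in²
ΣAx_c = (24700.00)(65.00) + (-176.71)(6.37) = 1604375.00 in³
ΣAy_c = (24700.00)(95.00) + (-176.71)(183.63) = 2314049.23 in³
x_c = 1604375.00 / 24523.29 = 65.42 in
y_c = 2314049.23 / 24523.29 = 94.36 in

x_c = 65.42 in, y_c = 94.36 in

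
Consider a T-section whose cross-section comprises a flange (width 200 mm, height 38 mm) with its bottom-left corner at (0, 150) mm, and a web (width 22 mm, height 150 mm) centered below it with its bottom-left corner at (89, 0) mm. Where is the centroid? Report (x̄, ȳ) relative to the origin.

web: A = 22 × 150 = 3300.00, centroid at (100.00, 75.00).
flange: A = 200 × 38 = 7600.00, centroid at (100.00, 169.00).
ΣA = 10900.00 mm²
ΣAx̄ = (3300.00)(100.00) + (7600.00)(100.00) = 1090000.00 mm³
ΣAȳ = (3300.00)(75.00) + (7600.00)(169.00) = 1531900.00 mm³
x̄ = 1090000.00 / 10900.00 = 100.00 mm
ȳ = 1531900.00 / 10900.00 = 140.54 mm

x̄ = 100.00 mm, ȳ = 140.54 mm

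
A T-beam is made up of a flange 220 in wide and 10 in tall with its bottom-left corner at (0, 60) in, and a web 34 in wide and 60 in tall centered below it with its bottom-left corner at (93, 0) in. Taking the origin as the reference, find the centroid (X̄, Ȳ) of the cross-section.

X̄ = 110.00 in, Ȳ = 48.16 in

Part | A | x̄ᵢ | ȳᵢ | A·x̄ᵢ | A·ȳᵢ
web | 2040.00 | 110.00 | 30.00 | 224400.00 | 61200.00
flange | 2200.00 | 110.00 | 65.00 | 242000.00 | 143000.00
Σ | 4240.00 |  |  | 466400.00 | 204200.00
X̄ = 466400.00 / 4240.00 = 110.00 in
Ȳ = 204200.00 / 4240.00 = 48.16 in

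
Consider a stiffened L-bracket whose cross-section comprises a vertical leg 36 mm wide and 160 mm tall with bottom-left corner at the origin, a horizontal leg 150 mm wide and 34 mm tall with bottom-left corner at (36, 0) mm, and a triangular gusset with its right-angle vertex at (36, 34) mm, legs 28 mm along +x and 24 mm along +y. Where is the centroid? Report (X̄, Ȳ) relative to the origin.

X̄ = 61.18 mm, Ȳ = 50.16 mm

vertical leg: A = 36 × 160 = 5760.00, centroid at (18.00, 80.00).
horizontal leg: A = 150 × 34 = 5100.00, centroid at (111.00, 17.00).
gusset: A = ½·28·24 = 336.00, centroid at (45.33, 42.00).
ΣA = 11196.00 mm², ΣAX̄ = 685012.00 mm³, ΣAȲ = 561612.00 mm³.
X̄ = 685012.00/11196.00 = 61.18 mm; Ȳ = 561612.00/11196.00 = 50.16 mm.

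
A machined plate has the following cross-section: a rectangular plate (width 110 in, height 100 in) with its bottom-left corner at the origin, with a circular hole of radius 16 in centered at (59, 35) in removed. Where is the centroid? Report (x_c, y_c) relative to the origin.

x_c = 54.68 in, y_c = 51.18 in

plate: A = 110 × 100 = 11000.00, centroid at (55.00, 50.00).
hole: A = −π·16² = -804.25, centroid at (59.00, 35.00).
ΣA = 10195.75 in², ΣAx_c = 557549.38 in³, ΣAy_c = 521851.33 in³.
x_c = 557549.38/10195.75 = 54.68 in; y_c = 521851.33/10195.75 = 51.18 in.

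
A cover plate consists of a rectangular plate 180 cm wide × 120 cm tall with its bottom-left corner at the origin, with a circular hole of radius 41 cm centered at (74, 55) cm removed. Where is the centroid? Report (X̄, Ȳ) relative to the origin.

plate: A = 180 × 120 = 21600.00, centroid at (90.00, 60.00).
hole: A = −π·41² = -5281.02, centroid at (74.00, 55.00).
ΣA = 16318.98 cm²
ΣAX̄ = (21600.00)(90.00) + (-5281.02)(74.00) = 1553204.72 cm³
ΣAȲ = (21600.00)(60.00) + (-5281.02)(55.00) = 1005544.05 cm³
X̄ = 1553204.72 / 16318.98 = 95.18 cm
Ȳ = 1005544.05 / 16318.98 = 61.62 cm

X̄ = 95.18 cm, Ȳ = 61.62 cm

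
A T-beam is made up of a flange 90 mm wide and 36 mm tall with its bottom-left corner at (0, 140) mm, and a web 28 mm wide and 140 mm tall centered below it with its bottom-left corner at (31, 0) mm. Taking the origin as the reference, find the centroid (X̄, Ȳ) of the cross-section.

Part | A | x̄ᵢ | ȳᵢ | A·x̄ᵢ | A·ȳᵢ
web | 3920.00 | 45.00 | 70.00 | 176400.00 | 274400.00
flange | 3240.00 | 45.00 | 158.00 | 145800.00 | 511920.00
Σ | 7160.00 |  |  | 322200.00 | 786320.00
X̄ = 322200.00 / 7160.00 = 45.00 mm
Ȳ = 786320.00 / 7160.00 = 109.82 mm

X̄ = 45.00 mm, Ȳ = 109.82 mm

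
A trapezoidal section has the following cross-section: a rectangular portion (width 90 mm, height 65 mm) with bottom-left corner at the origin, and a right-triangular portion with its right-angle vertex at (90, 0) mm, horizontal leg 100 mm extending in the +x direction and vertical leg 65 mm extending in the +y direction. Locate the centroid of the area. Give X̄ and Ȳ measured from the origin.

Part | A | x̄ᵢ | ȳᵢ | A·x̄ᵢ | A·ȳᵢ
rectangular portion | 5850.00 | 45.00 | 32.50 | 263250.00 | 190125.00
triangular portion | 3250.00 | 123.33 | 21.67 | 400833.33 | 70416.67
Σ | 9100.00 |  |  | 664083.33 | 260541.67
X̄ = 664083.33 / 9100.00 = 72.98 mm
Ȳ = 260541.67 / 9100.00 = 28.63 mm

X̄ = 72.98 mm, Ȳ = 28.63 mm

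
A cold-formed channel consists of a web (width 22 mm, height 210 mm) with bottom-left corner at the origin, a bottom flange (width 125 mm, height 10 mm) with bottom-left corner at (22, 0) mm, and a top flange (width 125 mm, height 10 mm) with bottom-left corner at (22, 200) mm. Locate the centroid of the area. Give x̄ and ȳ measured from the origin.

x̄ = 36.81 mm, ȳ = 105.00 mm

Part | A | x̄ᵢ | ȳᵢ | A·x̄ᵢ | A·ȳᵢ
web | 4620.00 | 11.00 | 105.00 | 50820.00 | 485100.00
bottom flange | 1250.00 | 84.50 | 5.00 | 105625.00 | 6250.00
top flange | 1250.00 | 84.50 | 205.00 | 105625.00 | 256250.00
Σ | 7120.00 |  |  | 262070.00 | 747600.00
x̄ = 262070.00 / 7120.00 = 36.81 mm
ȳ = 747600.00 / 7120.00 = 105.00 mm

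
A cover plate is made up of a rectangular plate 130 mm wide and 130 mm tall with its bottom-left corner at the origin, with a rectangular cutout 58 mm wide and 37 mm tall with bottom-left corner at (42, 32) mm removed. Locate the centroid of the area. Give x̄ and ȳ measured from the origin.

plate: A = 130 × 130 = 16900.00, centroid at (65.00, 65.00).
hole: A = −(58 × 37) = -2146.00, centroid at (71.00, 50.50).
ΣA = 14754.00 mm², ΣAx̄ = 946134.00 mm³, ΣAȳ = 990127.00 mm³.
x̄ = 946134.00/14754.00 = 64.13 mm; ȳ = 990127.00/14754.00 = 67.11 mm.

x̄ = 64.13 mm, ȳ = 67.11 mm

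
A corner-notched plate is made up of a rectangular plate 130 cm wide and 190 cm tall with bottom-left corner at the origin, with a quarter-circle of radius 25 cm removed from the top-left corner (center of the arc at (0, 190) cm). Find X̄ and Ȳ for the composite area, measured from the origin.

plate: A = 130 × 190 = 24700.00, centroid at (65.00, 95.00).
removed quarter-circle: A = −¼π·25² = -490.87, centroid at (10.61, 179.39).
ΣA = 24209.13 cm²
ΣAX̄ = (24700.00)(65.00) + (-490.87)(10.61) = 1600291.67 cm³
ΣAȲ = (24700.00)(95.00) + (-490.87)(179.39) = 2258442.30 cm³
X̄ = 1600291.67 / 24209.13 = 66.10 cm
Ȳ = 2258442.30 / 24209.13 = 93.29 cm

X̄ = 66.10 cm, Ȳ = 93.29 cm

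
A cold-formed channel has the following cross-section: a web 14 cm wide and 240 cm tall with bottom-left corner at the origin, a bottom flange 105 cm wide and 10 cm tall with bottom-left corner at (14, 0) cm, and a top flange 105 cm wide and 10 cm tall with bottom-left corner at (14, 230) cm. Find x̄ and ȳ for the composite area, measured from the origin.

web: A = 14 × 240 = 3360.00, centroid at (7.00, 120.00).
bottom flange: A = 105 × 10 = 1050.00, centroid at (66.50, 5.00).
top flange: A = 105 × 10 = 1050.00, centroid at (66.50, 235.00).
ΣA = 5460.00 cm²
ΣAx̄ = (3360.00)(7.00) + (1050.00)(66.50) + (1050.00)(66.50) = 163170.00 cm³
ΣAȳ = (3360.00)(120.00) + (1050.00)(5.00) + (1050.00)(235.00) = 655200.00 cm³
x̄ = 163170.00 / 5460.00 = 29.88 cm
ȳ = 655200.00 / 5460.00 = 120.00 cm

x̄ = 29.88 cm, ȳ = 120.00 cm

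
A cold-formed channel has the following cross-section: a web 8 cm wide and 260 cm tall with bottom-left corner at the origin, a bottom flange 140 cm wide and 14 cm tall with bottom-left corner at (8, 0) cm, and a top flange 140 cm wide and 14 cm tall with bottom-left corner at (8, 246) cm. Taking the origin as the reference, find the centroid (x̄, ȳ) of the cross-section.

x̄ = 52.35 cm, ȳ = 130.00 cm

web: A = 8 × 260 = 2080.00, centroid at (4.00, 130.00).
bottom flange: A = 140 × 14 = 1960.00, centroid at (78.00, 7.00).
top flange: A = 140 × 14 = 1960.00, centroid at (78.00, 253.00).
ΣA = 6000.00 cm²
ΣAx̄ = (2080.00)(4.00) + (1960.00)(78.00) + (1960.00)(78.00) = 314080.00 cm³
ΣAȳ = (2080.00)(130.00) + (1960.00)(7.00) + (1960.00)(253.00) = 780000.00 cm³
x̄ = 314080.00 / 6000.00 = 52.35 cm
ȳ = 780000.00 / 6000.00 = 130.00 cm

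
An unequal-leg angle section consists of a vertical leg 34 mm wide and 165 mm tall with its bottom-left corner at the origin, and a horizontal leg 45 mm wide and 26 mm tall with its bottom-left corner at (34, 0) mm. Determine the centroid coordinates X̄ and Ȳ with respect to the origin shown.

vertical leg: A = 34 × 165 = 5610.00, centroid at (17.00, 82.50).
horizontal leg: A = 45 × 26 = 1170.00, centroid at (56.50, 13.00).
ΣA = 6780.00 mm²
ΣAX̄ = (5610.00)(17.00) + (1170.00)(56.50) = 161475.00 mm³
ΣAȲ = (5610.00)(82.50) + (1170.00)(13.00) = 478035.00 mm³
X̄ = 161475.00 / 6780.00 = 23.82 mm
Ȳ = 478035.00 / 6780.00 = 70.51 mm

X̄ = 23.82 mm, Ȳ = 70.51 mm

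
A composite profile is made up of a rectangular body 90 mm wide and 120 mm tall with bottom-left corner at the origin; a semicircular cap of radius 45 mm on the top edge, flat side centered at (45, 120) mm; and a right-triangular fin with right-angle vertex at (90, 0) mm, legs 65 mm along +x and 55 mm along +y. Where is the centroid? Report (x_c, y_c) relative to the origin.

rectangular body: A = 90 × 120 = 10800.00, centroid at (45.00, 60.00).
semicircular top: A = ½π·45² = 3180.86, centroid at (45.00, 139.10).
triangular fin: A = ½·65·55 = 1787.50, centroid at (111.67, 18.33).
ΣA = 15768.36 mm²
ΣAx_c = (10800.00)(45.00) + (3180.86)(45.00) + (1787.50)(111.67) = 828742.98 mm³
ΣAy_c = (10800.00)(60.00) + (3180.86)(139.10) + (1787.50)(18.33) = 1123224.34 mm³
x_c = 828742.98 / 15768.36 = 52.56 mm
y_c = 1123224.34 / 15768.36 = 71.23 mm

x_c = 52.56 mm, y_c = 71.23 mm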